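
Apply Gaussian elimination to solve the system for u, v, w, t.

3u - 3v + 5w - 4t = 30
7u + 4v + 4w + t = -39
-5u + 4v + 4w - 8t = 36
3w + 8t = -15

Forward elimination on [A|b]:
R2 <- R2 - (7/3)*R1:  [     0     11  -23/3   31/3   -109 ]
R3 <- R3 - (-5/3)*R1:  [     0     -1   37/3  -44/3     86 ]
R3 <- R3 - (-1/11)*R2:  [       0        0   128/11  -151/11   837/11 ]
R4 <- R4 - (33/128)*R3:  [         0          0          0   1477/128  -4431/128 ]
Row echelon form:
[ 3  -3       5        -4  |         30 ]
[ 0  11   -23/3      31/3  |       -109 ]
[ 0   0  128/11   -151/11  |     837/11 ]
[ 0   0       0  1477/128  |  -4431/128 ]
Back-substitution:
t = (-4431/128) / (1477/128) = -3
w = (837/11 - (-151/11)*(-3)) / (128/11) = 3
v = (-109 - (-23/3)*(3) - (31/3)*(-3)) / 11 = -5
u = (30 - (-3)*(-5) - (5)*(3) - (-4)*(-3)) / 3 = -4

(-4, -5, 3, -3)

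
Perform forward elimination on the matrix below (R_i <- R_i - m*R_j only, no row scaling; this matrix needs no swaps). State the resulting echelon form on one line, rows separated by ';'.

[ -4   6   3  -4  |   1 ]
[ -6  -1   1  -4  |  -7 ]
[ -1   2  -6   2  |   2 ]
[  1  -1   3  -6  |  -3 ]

REF = [-4 6 3 -4 1; 0 -10 -7/2 2 -17/2; 0 0 -277/40 31/10 53/40; 0 0 0 -1468/277 -690/277]

Forward elimination:
R2 <- R2 - (3/2)*R1:  [     0    -10   -7/2      2  -17/2 ]
R3 <- R3 - (1/4)*R1:  [     0    1/2  -27/4      3    7/4 ]
R4 <- R4 - (-1/4)*R1:  [     0    1/2   15/4     -7  -11/4 ]
R3 <- R3 - (-1/20)*R2:  [       0        0  -277/40    31/10    53/40 ]
R4 <- R4 - (-1/20)*R2:  [       0        0   143/40   -69/10  -127/40 ]
R4 <- R4 - (-143/277)*R3:  [         0          0          0  -1468/277   -690/277 ]
Row echelon form:
[ -4    6        3         -4  |         1 ]
[  0  -10     -7/2          2  |     -17/2 ]
[  0    0  -277/40      31/10  |     53/40 ]
[  0    0        0  -1468/277  |  -690/277 ]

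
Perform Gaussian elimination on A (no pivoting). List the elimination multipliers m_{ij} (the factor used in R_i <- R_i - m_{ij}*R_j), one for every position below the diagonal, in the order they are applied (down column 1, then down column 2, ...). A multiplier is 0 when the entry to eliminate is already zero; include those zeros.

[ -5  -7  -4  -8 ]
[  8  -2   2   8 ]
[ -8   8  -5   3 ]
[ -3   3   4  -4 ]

multipliers: -8/5, 8/5, 3/5, -16/11, -6/11, -4/5

Forward elimination:
R2 <- R2 - (-8/5)*R1:  [     0  -66/5  -22/5  -24/5 ]
R3 <- R3 - (8/5)*R1:  [    0  96/5   7/5  79/5 ]
R4 <- R4 - (3/5)*R1:  [    0  36/5  32/5   4/5 ]
R3 <- R3 - (-16/11)*R2:  [     0      0     -5  97/11 ]
R4 <- R4 - (-6/11)*R2:  [      0       0       4  -20/11 ]
R4 <- R4 - (-4/5)*R3:  [      0       0       0  288/55 ]
Multipliers (in order of application): m_{21} = -8/5, m_{31} = 8/5, m_{41} = 3/5, m_{32} = -16/11, m_{42} = -6/11, m_{43} = -4/5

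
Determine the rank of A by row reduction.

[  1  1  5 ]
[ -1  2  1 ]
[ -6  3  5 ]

Row reduction:
R2 <- R2 - (-1)*R1:  [ 0  3  6 ]
R3 <- R3 - (-6)*R1:  [  0   9  35 ]
R3 <- R3 - (3)*R2:  [  0   0  17 ]
Row echelon form:
[ 1  1   5 ]
[ 0  3   6 ]
[ 0  0  17 ]
Nonzero rows / pivot columns: 3

rank(A) = 3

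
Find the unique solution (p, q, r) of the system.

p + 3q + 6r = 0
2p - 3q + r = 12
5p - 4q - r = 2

(-3, -5, 3)

Forward elimination on [A|b]:
R2 <- R2 - (2)*R1:  [   0   -9  -11   12 ]
R3 <- R3 - (5)*R1:  [   0  -19  -31    2 ]
R3 <- R3 - (19/9)*R2:  [     0      0  -70/9  -70/3 ]
Row echelon form:
[ 1   3      6  |      0 ]
[ 0  -9    -11  |     12 ]
[ 0   0  -70/9  |  -70/3 ]
Back-substitution:
r = (-70/3) / (-70/9) = 3
q = (12 - (-11)*(3)) / -9 = -5
p = (0 - (3)*(-5) - (6)*(3)) / 1 = -3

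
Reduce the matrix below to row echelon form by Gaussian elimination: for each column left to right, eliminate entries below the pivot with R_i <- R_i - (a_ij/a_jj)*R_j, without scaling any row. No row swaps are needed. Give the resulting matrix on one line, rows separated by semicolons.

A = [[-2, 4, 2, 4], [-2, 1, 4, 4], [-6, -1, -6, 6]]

REF = [-2 4 2 4; 0 -3 2 0; 0 0 -62/3 -6]

Forward elimination:
R2 <- R2 - (1)*R1:  [  0  -3   2   0 ]
R3 <- R3 - (3)*R1:  [   0  -13  -12   -6 ]
R3 <- R3 - (13/3)*R2:  [     0      0  -62/3     -6 ]
Row echelon form:
[ -2   4      2   4 ]
[  0  -3      2   0 ]
[  0   0  -62/3  -6 ]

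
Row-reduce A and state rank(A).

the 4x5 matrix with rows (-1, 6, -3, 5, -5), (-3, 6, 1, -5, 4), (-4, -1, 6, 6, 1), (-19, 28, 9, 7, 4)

rank(A) = 3

Row reduction:
R2 <- R2 - (3)*R1:  [   0  -12   10  -20   19 ]
R3 <- R3 - (4)*R1:  [   0  -25   18  -14   21 ]
R4 <- R4 - (19)*R1:  [   0  -86   66  -88   99 ]
R3 <- R3 - (25/12)*R2:  [       0        0    -17/6     83/3  -223/12 ]
R4 <- R4 - (43/6)*R2:  [      0       0   -17/3   166/3  -223/6 ]
R4 <- R4 - (2)*R3:  [ 0  0  0  0  0 ]
Row echelon form:
[ -1    6     -3     5       -5 ]
[  0  -12     10   -20       19 ]
[  0    0  -17/6  83/3  -223/12 ]
[  0    0      0     0        0 ]
Nonzero rows / pivot columns: 3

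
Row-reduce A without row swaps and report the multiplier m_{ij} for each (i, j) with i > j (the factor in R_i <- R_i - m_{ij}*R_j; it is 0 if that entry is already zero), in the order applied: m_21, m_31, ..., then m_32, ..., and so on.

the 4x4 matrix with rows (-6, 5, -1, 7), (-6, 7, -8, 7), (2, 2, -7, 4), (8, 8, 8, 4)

Forward elimination:
R2 <- R2 - (1)*R1:  [  0   2  -7   0 ]
R3 <- R3 - (-1/3)*R1:  [     0   11/3  -22/3   19/3 ]
R4 <- R4 - (-4/3)*R1:  [    0  44/3  20/3  40/3 ]
R3 <- R3 - (11/6)*R2:  [    0     0  11/2  19/3 ]
R4 <- R4 - (22/3)*R2:  [    0     0    58  40/3 ]
R4 <- R4 - (116/11)*R3:  [       0        0        0  -588/11 ]
Multipliers (in order of application): m_{21} = 1, m_{31} = -1/3, m_{41} = -4/3, m_{32} = 11/6, m_{42} = 22/3, m_{43} = 116/11

multipliers: 1, -1/3, -4/3, 11/6, 22/3, 116/11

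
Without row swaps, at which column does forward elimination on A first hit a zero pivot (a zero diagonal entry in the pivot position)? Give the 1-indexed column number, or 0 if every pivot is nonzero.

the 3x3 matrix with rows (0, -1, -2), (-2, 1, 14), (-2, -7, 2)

first zero-pivot column = 1

Naive forward elimination:
Pivot entry (1,1) is zero but row 2 has -2 in column 1 -> naive elimination stops; a row interchange (e.g. R1 <-> R2) would be required here.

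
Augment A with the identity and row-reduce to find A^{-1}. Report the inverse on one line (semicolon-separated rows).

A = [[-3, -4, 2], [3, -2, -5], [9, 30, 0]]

inverse = [-25/9 -10/9 -4/9; 5/6 1/3 1/6; -2 -1 -1/3]

Gauss-Jordan on [A | I]:
R1 <- (1/-3)*R1:  [    1   4/3  -2/3  |  -1/3     0     0 ]
R2 <- R2 - (3)*R1:  [  0  -6  -3  |   1   1   0 ]
R3 <- R3 - (9)*R1:  [  0  18   6  |   3   0   1 ]
R2 <- (1/-6)*R2:  [    0     1   1/2  |  -1/6  -1/6     0 ]
R1 <- R1 - (4/3)*R2:  [    1     0  -4/3  |  -1/9   2/9     0 ]
R3 <- R3 - (18)*R2:  [  0   0  -3  |   6   3   1 ]
R3 <- (1/-3)*R3:  [    0     0     1  |    -2    -1  -1/3 ]
R1 <- R1 - (-4/3)*R3:  [     1      0      0  |  -25/9  -10/9   -4/9 ]
R2 <- R2 - (1/2)*R3:  [   0    1    0  |  5/6  1/3  1/6 ]
Right block of [I | A^{-1}] is the inverse:
[ -25/9  -10/9  -4/9 ]
[   5/6    1/3   1/6 ]
[    -2     -1  -1/3 ]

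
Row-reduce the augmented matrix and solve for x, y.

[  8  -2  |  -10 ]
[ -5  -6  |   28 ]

(-2, -3)

Forward elimination on [A|b]:
R2 <- R2 - (-5/8)*R1:  [     0  -29/4   87/4 ]
Row echelon form:
[ 8     -2  |   -10 ]
[ 0  -29/4  |  87/4 ]
Back-substitution:
y = (87/4) / (-29/4) = -3
x = (-10 - (-2)*(-3)) / 8 = -2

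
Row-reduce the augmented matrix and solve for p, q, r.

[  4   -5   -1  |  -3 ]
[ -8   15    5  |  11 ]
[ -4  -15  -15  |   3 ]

Forward elimination on [A|b]:
R2 <- R2 - (-2)*R1:  [ 0  5  3  5 ]
R3 <- R3 - (-1)*R1:  [   0  -20  -16    0 ]
R3 <- R3 - (-4)*R2:  [  0   0  -4  20 ]
Row echelon form:
[ 4  -5  -1  |  -3 ]
[ 0   5   3  |   5 ]
[ 0   0  -4  |  20 ]
Back-substitution:
r = (20) / -4 = -5
q = (5 - (3)*(-5)) / 5 = 4
p = (-3 - (-5)*(4) - (-1)*(-5)) / 4 = 3

(3, 4, -5)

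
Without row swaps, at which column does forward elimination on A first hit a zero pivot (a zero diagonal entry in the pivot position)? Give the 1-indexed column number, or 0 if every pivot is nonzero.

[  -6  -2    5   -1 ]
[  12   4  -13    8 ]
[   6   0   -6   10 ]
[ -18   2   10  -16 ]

first zero-pivot column = 2

Naive forward elimination:
R2 <- R2 - (-2)*R1:  [  0   0  -3   6 ]
R3 <- R3 - (-1)*R1:  [  0  -2  -1   9 ]
R4 <- R4 - (3)*R1:  [   0    8   -5  -13 ]
Matrix at this point:
[ -6  -2   5   -1 ]
[  0   0  -3    6 ]
[  0  -2  -1    9 ]
[  0   8  -5  -13 ]
Pivot entry (2,2) is zero but row 3 has -2 in column 2 -> naive elimination stops; a row interchange (e.g. R2 <-> R3) would be required here.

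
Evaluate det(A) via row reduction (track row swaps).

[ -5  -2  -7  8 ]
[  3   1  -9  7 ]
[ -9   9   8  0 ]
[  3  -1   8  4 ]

Forward elimination:
R2 <- R2 - (-3/5)*R1:  [     0   -1/5  -66/5   59/5 ]
R3 <- R3 - (9/5)*R1:  [     0   63/5  103/5  -72/5 ]
R4 <- R4 - (-3/5)*R1:  [     0  -11/5   19/5   44/5 ]
R3 <- R3 - (-63)*R2:  [    0     0  -811   729 ]
R4 <- R4 - (11)*R2:  [    0     0   149  -121 ]
R4 <- R4 - (-149/811)*R3:  [         0          0          0  10490/811 ]
Upper-triangular form:
[ -5    -2     -7          8 ]
[  0  -1/5  -66/5       59/5 ]
[  0     0   -811        729 ]
[  0     0      0  10490/811 ]
det(A) = (-1)^0 * (-5) * (-1/5) * (-811) * (10490/811) = -10490  (0 row swaps -> sign +1)

det(A) = -10490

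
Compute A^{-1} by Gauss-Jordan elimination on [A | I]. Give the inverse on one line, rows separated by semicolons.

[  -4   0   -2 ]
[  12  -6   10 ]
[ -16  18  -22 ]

Gauss-Jordan on [A | I]:
R1 <- (1/-4)*R1:  [    1     0   1/2  |  -1/4     0     0 ]
R2 <- R2 - (12)*R1:  [  0  -6   4  |   3   1   0 ]
R3 <- R3 - (-16)*R1:  [   0   18  -14  |   -4    0    1 ]
R2 <- (1/-6)*R2:  [    0     1  -2/3  |  -1/2  -1/6     0 ]
R3 <- R3 - (18)*R2:  [  0   0  -2  |   5   3   1 ]
R3 <- (1/-2)*R3:  [    0     0     1  |  -5/2  -3/2  -1/2 ]
R1 <- R1 - (1/2)*R3:  [   1    0    0  |    1  3/4  1/4 ]
R2 <- R2 - (-2/3)*R3:  [     0      1      0  |  -13/6   -7/6   -1/3 ]
Right block of [I | A^{-1}] is the inverse:
[     1   3/4   1/4 ]
[ -13/6  -7/6  -1/3 ]
[  -5/2  -3/2  -1/2 ]

inverse = [1 3/4 1/4; -13/6 -7/6 -1/3; -5/2 -3/2 -1/2]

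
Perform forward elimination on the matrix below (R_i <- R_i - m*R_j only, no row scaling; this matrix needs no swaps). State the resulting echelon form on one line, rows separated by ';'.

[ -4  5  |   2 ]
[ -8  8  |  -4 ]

REF = [-4 5 2; 0 -2 -8]

Forward elimination:
R2 <- R2 - (2)*R1:  [  0  -2  -8 ]
Row echelon form:
[ -4   5  |   2 ]
[  0  -2  |  -8 ]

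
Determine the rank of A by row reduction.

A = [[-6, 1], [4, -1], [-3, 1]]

Row reduction:
R2 <- R2 - (-2/3)*R1:  [    0  -1/3 ]
R3 <- R3 - (1/2)*R1:  [   0  1/2 ]
R3 <- R3 - (-3/2)*R2:  [ 0  0 ]
Row echelon form:
[ -6     1 ]
[  0  -1/3 ]
[  0     0 ]
Nonzero rows / pivot columns: 2

rank(A) = 2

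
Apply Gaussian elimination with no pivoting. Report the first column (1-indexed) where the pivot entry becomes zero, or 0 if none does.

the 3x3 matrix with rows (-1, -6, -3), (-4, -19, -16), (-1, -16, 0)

Naive forward elimination:
R2 <- R2 - (4)*R1:  [  0   5  -4 ]
R3 <- R3 - (1)*R1:  [   0  -10    3 ]
R3 <- R3 - (-2)*R2:  [  0   0  -5 ]
All pivots nonzero; naive elimination completes without hitting a zero pivot.

first zero-pivot column = 0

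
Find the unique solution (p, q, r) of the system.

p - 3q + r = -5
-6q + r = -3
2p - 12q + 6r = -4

Forward elimination on [A|b]:
R3 <- R3 - (2)*R1:  [  0  -6   4   6 ]
R3 <- R3 - (1)*R2:  [ 0  0  3  9 ]
Row echelon form:
[ 1  -3  1  |  -5 ]
[ 0  -6  1  |  -3 ]
[ 0   0  3  |   9 ]
Back-substitution:
r = (9) / 3 = 3
q = (-3 - (1)*(3)) / -6 = 1
p = (-5 - (-3)*(1) - (1)*(3)) / 1 = -5

(-5, 1, 3)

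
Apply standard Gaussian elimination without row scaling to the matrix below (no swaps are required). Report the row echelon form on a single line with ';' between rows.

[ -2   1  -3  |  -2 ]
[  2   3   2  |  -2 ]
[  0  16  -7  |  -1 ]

REF = [-2 1 -3 -2; 0 4 -1 -4; 0 0 -3 15]

Forward elimination:
R2 <- R2 - (-1)*R1:  [  0   4  -1  -4 ]
R3 <- R3 - (4)*R2:  [  0   0  -3  15 ]
Row echelon form:
[ -2  1  -3  |  -2 ]
[  0  4  -1  |  -4 ]
[  0  0  -3  |  15 ]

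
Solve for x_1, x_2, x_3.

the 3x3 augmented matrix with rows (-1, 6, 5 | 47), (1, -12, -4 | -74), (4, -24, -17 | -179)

(-2, 5, 3)

Forward elimination on [A|b]:
R2 <- R2 - (-1)*R1:  [   0   -6    1  -27 ]
R3 <- R3 - (-4)*R1:  [ 0  0  3  9 ]
Row echelon form:
[ -1   6  5  |   47 ]
[  0  -6  1  |  -27 ]
[  0   0  3  |    9 ]
Back-substitution:
x_3 = (9) / 3 = 3
x_2 = (-27 - (1)*(3)) / -6 = 5
x_1 = (47 - (6)*(5) - (5)*(3)) / -1 = -2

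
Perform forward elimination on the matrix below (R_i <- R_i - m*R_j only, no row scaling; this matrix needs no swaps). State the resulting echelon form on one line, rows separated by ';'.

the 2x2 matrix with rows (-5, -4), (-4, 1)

Forward elimination:
R2 <- R2 - (4/5)*R1:  [    0  21/5 ]
Row echelon form:
[ -5    -4 ]
[  0  21/5 ]

REF = [-5 -4; 0 21/5]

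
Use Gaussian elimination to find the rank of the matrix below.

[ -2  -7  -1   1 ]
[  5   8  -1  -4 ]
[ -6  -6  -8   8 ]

rank(A) = 3

Row reduction:
R2 <- R2 - (-5/2)*R1:  [     0  -19/2   -7/2   -3/2 ]
R3 <- R3 - (3)*R1:  [  0  15  -5   5 ]
R3 <- R3 - (-30/19)*R2:  [       0        0  -200/19    50/19 ]
Row echelon form:
[ -2     -7       -1      1 ]
[  0  -19/2     -7/2   -3/2 ]
[  0      0  -200/19  50/19 ]
Nonzero rows / pivot columns: 3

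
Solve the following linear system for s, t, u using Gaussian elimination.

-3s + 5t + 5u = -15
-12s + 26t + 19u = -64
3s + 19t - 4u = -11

Forward elimination on [A|b]:
R2 <- R2 - (4)*R1:  [  0   6  -1  -4 ]
R3 <- R3 - (-1)*R1:  [   0   24    1  -26 ]
R3 <- R3 - (4)*R2:  [   0    0    5  -10 ]
Row echelon form:
[ -3  5   5  |  -15 ]
[  0  6  -1  |   -4 ]
[  0  0   5  |  -10 ]
Back-substitution:
u = (-10) / 5 = -2
t = (-4 - (-1)*(-2)) / 6 = -1
s = (-15 - (5)*(-1) - (5)*(-2)) / -3 = 0

(0, -1, -2)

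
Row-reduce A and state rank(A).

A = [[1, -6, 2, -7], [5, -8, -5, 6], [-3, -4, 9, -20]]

Row reduction:
R2 <- R2 - (5)*R1:  [   0   22  -15   41 ]
R3 <- R3 - (-3)*R1:  [   0  -22   15  -41 ]
R3 <- R3 - (-1)*R2:  [ 0  0  0  0 ]
Row echelon form:
[ 1  -6    2  -7 ]
[ 0  22  -15  41 ]
[ 0   0    0   0 ]
Nonzero rows / pivot columns: 2

rank(A) = 2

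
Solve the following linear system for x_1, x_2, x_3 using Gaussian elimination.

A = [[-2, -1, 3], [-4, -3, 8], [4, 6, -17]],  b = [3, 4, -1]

(-2, 4, 1)

Forward elimination on [A|b]:
R2 <- R2 - (2)*R1:  [  0  -1   2  -2 ]
R3 <- R3 - (-2)*R1:  [   0    4  -11    5 ]
R3 <- R3 - (-4)*R2:  [  0   0  -3  -3 ]
Row echelon form:
[ -2  -1   3  |   3 ]
[  0  -1   2  |  -2 ]
[  0   0  -3  |  -3 ]
Back-substitution:
x_3 = (-3) / -3 = 1
x_2 = (-2 - (2)*(1)) / -1 = 4
x_1 = (3 - (-1)*(4) - (3)*(1)) / -2 = -2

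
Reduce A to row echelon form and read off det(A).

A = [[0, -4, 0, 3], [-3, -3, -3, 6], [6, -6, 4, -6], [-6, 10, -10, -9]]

det(A) = -72

Forward elimination:
R1 <-> R2   (pivot in column 1 was zero)
[ -3  -3   -3   6 ]
[  0  -4    0   3 ]
[  6  -6    4  -6 ]
[ -6  10  -10  -9 ]
R3 <- R3 - (-2)*R1:  [   0  -12   -2    6 ]
R4 <- R4 - (2)*R1:  [   0   16   -4  -21 ]
R3 <- R3 - (3)*R2:  [  0   0  -2  -3 ]
R4 <- R4 - (-4)*R2:  [  0   0  -4  -9 ]
R4 <- R4 - (2)*R3:  [  0   0   0  -3 ]
Upper-triangular form:
[ -3  -3  -3   6 ]
[  0  -4   0   3 ]
[  0   0  -2  -3 ]
[  0   0   0  -3 ]
det(A) = (-1)^1 * (-3) * (-4) * (-2) * (-3) = -72  (1 row swap -> sign -1)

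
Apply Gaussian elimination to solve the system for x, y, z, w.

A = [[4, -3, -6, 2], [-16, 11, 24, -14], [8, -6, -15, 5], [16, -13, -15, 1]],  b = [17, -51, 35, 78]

Forward elimination on [A|b]:
R2 <- R2 - (-4)*R1:  [  0  -1   0  -6  17 ]
R3 <- R3 - (2)*R1:  [  0   0  -3   1   1 ]
R4 <- R4 - (4)*R1:  [  0  -1   9  -7  10 ]
R4 <- R4 - (1)*R2:  [  0   0   9  -1  -7 ]
R4 <- R4 - (-3)*R3:  [  0   0   0   2  -4 ]
Row echelon form:
[ 4  -3  -6   2  |  17 ]
[ 0  -1   0  -6  |  17 ]
[ 0   0  -3   1  |   1 ]
[ 0   0   0   2  |  -4 ]
Back-substitution:
w = (-4) / 2 = -2
z = (1 - (1)*(-2)) / -3 = -1
y = (17 - (-6)*(-2)) / -1 = -5
x = (17 - (-3)*(-5) - (-6)*(-1) - (2)*(-2)) / 4 = 0

(0, -5, -1, -2)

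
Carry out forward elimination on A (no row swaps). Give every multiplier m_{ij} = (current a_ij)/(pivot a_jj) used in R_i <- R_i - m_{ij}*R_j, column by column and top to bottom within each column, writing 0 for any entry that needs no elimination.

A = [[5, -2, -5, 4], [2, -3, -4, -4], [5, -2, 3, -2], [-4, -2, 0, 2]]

Forward elimination:
R2 <- R2 - (2/5)*R1:  [     0  -11/5     -2  -28/5 ]
R3 <- R3 - (1)*R1:  [  0   0   8  -6 ]
R4 <- R4 - (-4/5)*R1:  [     0  -18/5     -4   26/5 ]
R3: entry in column 2 is already 0 -> m_{32} = 0 (no row operation needed)
R4 <- R4 - (18/11)*R2:  [      0       0   -8/11  158/11 ]
R4 <- R4 - (-1/11)*R3:  [      0       0       0  152/11 ]
Multipliers (in order of application): m_{21} = 2/5, m_{31} = 1, m_{41} = -4/5, m_{32} = 0, m_{42} = 18/11, m_{43} = -1/11

multipliers: 2/5, 1, -4/5, 0, 18/11, -1/11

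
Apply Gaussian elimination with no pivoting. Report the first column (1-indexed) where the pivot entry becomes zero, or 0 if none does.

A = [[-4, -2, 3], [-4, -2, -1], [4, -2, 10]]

Naive forward elimination:
R2 <- R2 - (1)*R1:  [  0   0  -4 ]
R3 <- R3 - (-1)*R1:  [  0  -4  13 ]
Matrix at this point:
[ -4  -2   3 ]
[  0   0  -4 ]
[  0  -4  13 ]
Pivot entry (2,2) is zero but row 3 has -4 in column 2 -> naive elimination stops; a row interchange (e.g. R2 <-> R3) would be required here.

first zero-pivot column = 2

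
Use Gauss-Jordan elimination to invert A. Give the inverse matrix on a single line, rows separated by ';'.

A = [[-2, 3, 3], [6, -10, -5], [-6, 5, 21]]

inverse = [185/8 6 -15/8; 12 3 -1; 15/4 1 -1/4]

Gauss-Jordan on [A | I]:
R1 <- (1/-2)*R1:  [    1  -3/2  -3/2  |  -1/2     0     0 ]
R2 <- R2 - (6)*R1:  [  0  -1   4  |   3   1   0 ]
R3 <- R3 - (-6)*R1:  [  0  -4  12  |  -3   0   1 ]
R2 <- (1/-1)*R2:  [  0   1  -4  |  -3  -1   0 ]
R1 <- R1 - (-3/2)*R2:  [     1      0  -15/2  |     -5   -3/2      0 ]
R3 <- R3 - (-4)*R2:  [   0    0   -4  |  -15   -4    1 ]
R3 <- (1/-4)*R3:  [    0     0     1  |  15/4     1  -1/4 ]
R1 <- R1 - (-15/2)*R3:  [     1      0      0  |  185/8      6  -15/8 ]
R2 <- R2 - (-4)*R3:  [  0   1   0  |  12   3  -1 ]
Right block of [I | A^{-1}] is the inverse:
[ 185/8  6  -15/8 ]
[    12  3     -1 ]
[  15/4  1   -1/4 ]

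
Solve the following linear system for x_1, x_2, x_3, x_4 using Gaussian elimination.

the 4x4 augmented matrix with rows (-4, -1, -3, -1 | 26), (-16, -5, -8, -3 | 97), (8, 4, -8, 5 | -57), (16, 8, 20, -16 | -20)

Forward elimination on [A|b]:
R2 <- R2 - (4)*R1:  [  0  -1   4   1  -7 ]
R3 <- R3 - (-2)*R1:  [   0    2  -14    3   -5 ]
R4 <- R4 - (-4)*R1:  [   0    4    8  -20   84 ]
R3 <- R3 - (-2)*R2:  [   0    0   -6    5  -19 ]
R4 <- R4 - (-4)*R2:  [   0    0   24  -16   56 ]
R4 <- R4 - (-4)*R3:  [   0    0    0    4  -20 ]
Row echelon form:
[ -4  -1  -3  -1  |   26 ]
[  0  -1   4   1  |   -7 ]
[  0   0  -6   5  |  -19 ]
[  0   0   0   4  |  -20 ]
Back-substitution:
x_4 = (-20) / 4 = -5
x_3 = (-19 - (5)*(-5)) / -6 = -1
x_2 = (-7 - (4)*(-1) - (1)*(-5)) / -1 = -2
x_1 = (26 - (-1)*(-2) - (-3)*(-1) - (-1)*(-5)) / -4 = -4

(-4, -2, -1, -5)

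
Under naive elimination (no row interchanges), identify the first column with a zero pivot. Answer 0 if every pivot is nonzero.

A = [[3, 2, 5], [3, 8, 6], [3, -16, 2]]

Naive forward elimination:
R2 <- R2 - (1)*R1:  [ 0  6  1 ]
R3 <- R3 - (1)*R1:  [   0  -18   -3 ]
R3 <- R3 - (-3)*R2:  [ 0  0  0 ]
Matrix at this point:
[ 3  2  5 ]
[ 0  6  1 ]
[ 0  0  0 ]
Pivot entry (3,3) in the last row is zero and there are no rows below to swap with -> zero pivot in column 3 (A is singular).

first zero-pivot column = 3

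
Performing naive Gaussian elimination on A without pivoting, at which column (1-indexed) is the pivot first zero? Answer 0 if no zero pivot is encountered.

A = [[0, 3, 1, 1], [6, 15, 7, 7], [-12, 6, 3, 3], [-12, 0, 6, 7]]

Naive forward elimination:
Pivot entry (1,1) is zero but row 2 has 6 in column 1 -> naive elimination stops; a row interchange (e.g. R1 <-> R2) would be required here.

first zero-pivot column = 1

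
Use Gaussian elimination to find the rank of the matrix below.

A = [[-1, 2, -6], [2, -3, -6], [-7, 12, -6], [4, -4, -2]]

rank(A) = 3

Row reduction:
R2 <- R2 - (-2)*R1:  [   0    1  -18 ]
R3 <- R3 - (7)*R1:  [  0  -2  36 ]
R4 <- R4 - (-4)*R1:  [   0    4  -26 ]
R3 <- R3 - (-2)*R2:  [ 0  0  0 ]
R4 <- R4 - (4)*R2:  [  0   0  46 ]
R3 <-> R4   (pivot in column 3 was zero)
[ -1  2   -6 ]
[  0  1  -18 ]
[  0  0   46 ]
[  0  0    0 ]
Row echelon form:
[ -1  2   -6 ]
[  0  1  -18 ]
[  0  0   46 ]
[  0  0    0 ]
Nonzero rows / pivot columns: 3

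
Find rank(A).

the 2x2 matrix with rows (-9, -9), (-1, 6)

Row reduction:
R2 <- R2 - (1/9)*R1:  [ 0  7 ]
Row echelon form:
[ -9  -9 ]
[  0   7 ]
Nonzero rows / pivot columns: 2

rank(A) = 2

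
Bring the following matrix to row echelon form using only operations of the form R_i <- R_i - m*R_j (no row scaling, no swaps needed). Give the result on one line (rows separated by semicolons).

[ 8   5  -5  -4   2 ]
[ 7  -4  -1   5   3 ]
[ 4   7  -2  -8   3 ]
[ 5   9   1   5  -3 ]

Forward elimination:
R2 <- R2 - (7/8)*R1:  [     0  -67/8   27/8   17/2    5/4 ]
R3 <- R3 - (1/2)*R1:  [   0  9/2  1/2   -6    2 ]
R4 <- R4 - (5/8)*R1:  [     0   47/8   33/8   15/2  -17/4 ]
R3 <- R3 - (-36/67)*R2:  [      0       0  155/67  -96/67  179/67 ]
R4 <- R4 - (-47/67)*R2:  [       0        0   435/67   902/67  -226/67 ]
R4 <- R4 - (87/31)*R3:  [       0        0        0   542/31  -337/31 ]
Row echelon form:
[ 8      5      -5      -4        2 ]
[ 0  -67/8    27/8    17/2      5/4 ]
[ 0      0  155/67  -96/67   179/67 ]
[ 0      0       0  542/31  -337/31 ]

REF = [8 5 -5 -4 2; 0 -67/8 27/8 17/2 5/4; 0 0 155/67 -96/67 179/67; 0 0 0 542/31 -337/31]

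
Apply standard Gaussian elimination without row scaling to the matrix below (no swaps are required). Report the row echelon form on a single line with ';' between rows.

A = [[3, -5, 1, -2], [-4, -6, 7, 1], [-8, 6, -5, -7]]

Forward elimination:
R2 <- R2 - (-4/3)*R1:  [     0  -38/3   25/3   -5/3 ]
R3 <- R3 - (-8/3)*R1:  [     0  -22/3   -7/3  -37/3 ]
R3 <- R3 - (11/19)*R2:  [       0        0  -136/19  -216/19 ]
Row echelon form:
[ 3     -5        1       -2 ]
[ 0  -38/3     25/3     -5/3 ]
[ 0      0  -136/19  -216/19 ]

REF = [3 -5 1 -2; 0 -38/3 25/3 -5/3; 0 0 -136/19 -216/19]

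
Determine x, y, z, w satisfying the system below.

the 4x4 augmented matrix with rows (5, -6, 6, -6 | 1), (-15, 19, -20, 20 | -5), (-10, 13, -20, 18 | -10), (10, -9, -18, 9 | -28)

(-1, 0, 1, 0)

Forward elimination on [A|b]:
R2 <- R2 - (-3)*R1:  [  0   1  -2   2  -2 ]
R3 <- R3 - (-2)*R1:  [  0   1  -8   6  -8 ]
R4 <- R4 - (2)*R1:  [   0    3  -30   21  -30 ]
R3 <- R3 - (1)*R2:  [  0   0  -6   4  -6 ]
R4 <- R4 - (3)*R2:  [   0    0  -24   15  -24 ]
R4 <- R4 - (4)*R3:  [  0   0   0  -1   0 ]
Row echelon form:
[ 5  -6   6  -6  |   1 ]
[ 0   1  -2   2  |  -2 ]
[ 0   0  -6   4  |  -6 ]
[ 0   0   0  -1  |   0 ]
Back-substitution:
w = (0) / -1 = 0
z = (-6 - (4)*(0)) / -6 = 1
y = (-2 - (-2)*(1) - (2)*(0)) / 1 = 0
x = (1 - (-6)*(0) - (6)*(1) - (-6)*(0)) / 5 = -1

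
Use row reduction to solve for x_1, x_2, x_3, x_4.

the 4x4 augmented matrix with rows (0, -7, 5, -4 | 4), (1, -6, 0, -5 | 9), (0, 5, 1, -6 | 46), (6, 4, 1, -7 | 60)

Forward elimination on [A|b]:
R1 <-> R2   (pivot in column 1 was zero)
[ 1  -6  0  -5   9 ]
[ 0  -7  5  -4   4 ]
[ 0   5  1  -6  46 ]
[ 6   4  1  -7  60 ]
R4 <- R4 - (6)*R1:  [  0  40   1  23   6 ]
R3 <- R3 - (-5/7)*R2:  [     0      0   32/7  -62/7  342/7 ]
R4 <- R4 - (-40/7)*R2:  [     0      0  207/7    1/7  202/7 ]
R4 <- R4 - (207/32)*R3:  [        0         0         0    919/16  -4595/16 ]
Row echelon form:
[ 1  -6     0      -5  |         9 ]
[ 0  -7     5      -4  |         4 ]
[ 0   0  32/7   -62/7  |     342/7 ]
[ 0   0     0  919/16  |  -4595/16 ]
Back-substitution:
x_4 = (-4595/16) / (919/16) = -5
x_3 = (342/7 - (-62/7)*(-5)) / (32/7) = 1
x_2 = (4 - (5)*(1) - (-4)*(-5)) / -7 = 3
x_1 = (9 - (-6)*(3) - (-5)*(-5)) / 1 = 2

(2, 3, 1, -5)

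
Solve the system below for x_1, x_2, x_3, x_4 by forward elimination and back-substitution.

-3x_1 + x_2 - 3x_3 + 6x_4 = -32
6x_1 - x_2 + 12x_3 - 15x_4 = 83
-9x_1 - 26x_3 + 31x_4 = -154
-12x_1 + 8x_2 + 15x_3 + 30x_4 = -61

(5, -2, 3, -1)

Forward elimination on [A|b]:
R2 <- R2 - (-2)*R1:  [  0   1   6  -3  19 ]
R3 <- R3 - (3)*R1:  [   0   -3  -17   13  -58 ]
R4 <- R4 - (4)*R1:  [  0   4  27   6  67 ]
R3 <- R3 - (-3)*R2:  [  0   0   1   4  -1 ]
R4 <- R4 - (4)*R2:  [  0   0   3  18  -9 ]
R4 <- R4 - (3)*R3:  [  0   0   0   6  -6 ]
Row echelon form:
[ -3  1  -3   6  |  -32 ]
[  0  1   6  -3  |   19 ]
[  0  0   1   4  |   -1 ]
[  0  0   0   6  |   -6 ]
Back-substitution:
x_4 = (-6) / 6 = -1
x_3 = (-1 - (4)*(-1)) / 1 = 3
x_2 = (19 - (6)*(3) - (-3)*(-1)) / 1 = -2
x_1 = (-32 - (1)*(-2) - (-3)*(3) - (6)*(-1)) / -3 = 5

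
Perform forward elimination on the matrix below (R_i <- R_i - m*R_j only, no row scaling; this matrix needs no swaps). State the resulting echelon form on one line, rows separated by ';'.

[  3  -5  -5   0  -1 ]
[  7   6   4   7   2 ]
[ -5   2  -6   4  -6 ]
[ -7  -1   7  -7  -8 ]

REF = [3 -5 -5 0 -1; 0 53/3 47/3 7 13/3; 0 0 -462/53 345/53 -324/53; 0 0 0 225/77 -911/77]

Forward elimination:
R2 <- R2 - (7/3)*R1:  [    0  53/3  47/3     7  13/3 ]
R3 <- R3 - (-5/3)*R1:  [     0  -19/3  -43/3      4  -23/3 ]
R4 <- R4 - (-7/3)*R1:  [     0  -38/3  -14/3     -7  -31/3 ]
R3 <- R3 - (-19/53)*R2:  [       0        0  -462/53   345/53  -324/53 ]
R4 <- R4 - (-38/53)*R2:  [       0        0   348/53  -105/53  -383/53 ]
R4 <- R4 - (-58/77)*R3:  [       0        0        0   225/77  -911/77 ]
Row echelon form:
[ 3    -5       -5       0       -1 ]
[ 0  53/3     47/3       7     13/3 ]
[ 0     0  -462/53  345/53  -324/53 ]
[ 0     0        0  225/77  -911/77 ]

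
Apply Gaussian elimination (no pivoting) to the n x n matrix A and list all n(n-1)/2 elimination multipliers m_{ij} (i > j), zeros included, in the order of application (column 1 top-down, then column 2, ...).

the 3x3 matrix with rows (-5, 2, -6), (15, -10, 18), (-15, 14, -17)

Forward elimination:
R2 <- R2 - (-3)*R1:  [  0  -4   0 ]
R3 <- R3 - (3)*R1:  [ 0  8  1 ]
R3 <- R3 - (-2)*R2:  [ 0  0  1 ]
Multipliers (in order of application): m_{21} = -3, m_{31} = 3, m_{32} = -2

multipliers: -3, 3, -2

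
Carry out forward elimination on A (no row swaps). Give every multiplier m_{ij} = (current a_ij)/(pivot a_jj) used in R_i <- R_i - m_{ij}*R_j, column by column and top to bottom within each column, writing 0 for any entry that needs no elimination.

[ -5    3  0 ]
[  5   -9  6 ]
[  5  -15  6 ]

Forward elimination:
R2 <- R2 - (-1)*R1:  [  0  -6   6 ]
R3 <- R3 - (-1)*R1:  [   0  -12    6 ]
R3 <- R3 - (2)*R2:  [  0   0  -6 ]
Multipliers (in order of application): m_{21} = -1, m_{31} = -1, m_{32} = 2

multipliers: -1, -1, 2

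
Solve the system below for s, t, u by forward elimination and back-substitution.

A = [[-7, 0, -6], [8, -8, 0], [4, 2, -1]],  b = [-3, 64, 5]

Forward elimination on [A|b]:
R2 <- R2 - (-8/7)*R1:  [     0     -8  -48/7  424/7 ]
R3 <- R3 - (-4/7)*R1:  [     0      2  -31/7   23/7 ]
R3 <- R3 - (-1/4)*R2:  [     0      0  -43/7  129/7 ]
Row echelon form:
[ -7   0     -6  |     -3 ]
[  0  -8  -48/7  |  424/7 ]
[  0   0  -43/7  |  129/7 ]
Back-substitution:
u = (129/7) / (-43/7) = -3
t = (424/7 - (-48/7)*(-3)) / -8 = -5
s = (-3 - (-6)*(-3)) / -7 = 3

(3, -5, -3)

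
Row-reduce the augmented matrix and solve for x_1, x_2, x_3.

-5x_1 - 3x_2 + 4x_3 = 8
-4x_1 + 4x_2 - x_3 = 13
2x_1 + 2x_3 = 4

(-1, 3, 3)

Forward elimination on [A|b]:
R2 <- R2 - (4/5)*R1:  [     0   32/5  -21/5   33/5 ]
R3 <- R3 - (-2/5)*R1:  [    0  -6/5  18/5  36/5 ]
R3 <- R3 - (-3/16)*R2:  [      0       0   45/16  135/16 ]
Row echelon form:
[ -5    -3      4  |       8 ]
[  0  32/5  -21/5  |    33/5 ]
[  0     0  45/16  |  135/16 ]
Back-substitution:
x_3 = (135/16) / (45/16) = 3
x_2 = (33/5 - (-21/5)*(3)) / (32/5) = 3
x_1 = (8 - (-3)*(3) - (4)*(3)) / -5 = -1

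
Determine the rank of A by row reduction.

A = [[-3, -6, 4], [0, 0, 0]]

Row reduction:
Row echelon form:
[ -3  -6  4 ]
[  0   0  0 ]
Nonzero rows / pivot columns: 1

rank(A) = 1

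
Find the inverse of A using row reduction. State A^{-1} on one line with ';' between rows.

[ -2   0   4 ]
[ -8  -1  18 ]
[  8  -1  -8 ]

inverse = [13/6 -1/3 1/3; 20/3 -4/3 1/3; 4/3 -1/6 1/6]

Gauss-Jordan on [A | I]:
R1 <- (1/-2)*R1:  [    1     0    -2  |  -1/2     0     0 ]
R2 <- R2 - (-8)*R1:  [  0  -1   2  |  -4   1   0 ]
R3 <- R3 - (8)*R1:  [  0  -1   8  |   4   0   1 ]
R2 <- (1/-1)*R2:  [  0   1  -2  |   4  -1   0 ]
R3 <- R3 - (-1)*R2:  [  0   0   6  |   8  -1   1 ]
R3 <- (1/6)*R3:  [    0     0     1  |   4/3  -1/6   1/6 ]
R1 <- R1 - (-2)*R3:  [    1     0     0  |  13/6  -1/3   1/3 ]
R2 <- R2 - (-2)*R3:  [    0     1     0  |  20/3  -4/3   1/3 ]
Right block of [I | A^{-1}] is the inverse:
[ 13/6  -1/3  1/3 ]
[ 20/3  -4/3  1/3 ]
[  4/3  -1/6  1/6 ]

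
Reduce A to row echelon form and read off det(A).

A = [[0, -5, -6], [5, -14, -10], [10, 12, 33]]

Forward elimination:
R1 <-> R2   (pivot in column 1 was zero)
[  5  -14  -10 ]
[  0   -5   -6 ]
[ 10   12   33 ]
R3 <- R3 - (2)*R1:  [  0  40  53 ]
R3 <- R3 - (-8)*R2:  [ 0  0  5 ]
Upper-triangular form:
[ 5  -14  -10 ]
[ 0   -5   -6 ]
[ 0    0    5 ]
det(A) = (-1)^1 * (5) * (-5) * (5) = 125  (1 row swap -> sign -1)

det(A) = 125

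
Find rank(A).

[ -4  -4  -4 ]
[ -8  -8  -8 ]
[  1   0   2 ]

Row reduction:
R2 <- R2 - (2)*R1:  [ 0  0  0 ]
R3 <- R3 - (-1/4)*R1:  [  0  -1   1 ]
R2 <-> R3   (pivot in column 2 was zero)
[ -4  -4  -4 ]
[  0  -1   1 ]
[  0   0   0 ]
Row echelon form:
[ -4  -4  -4 ]
[  0  -1   1 ]
[  0   0   0 ]
Nonzero rows / pivot columns: 2

rank(A) = 2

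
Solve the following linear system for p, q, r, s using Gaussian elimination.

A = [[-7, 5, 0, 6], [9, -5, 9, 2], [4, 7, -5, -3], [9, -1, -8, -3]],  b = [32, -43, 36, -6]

Forward elimination on [A|b]:
R2 <- R2 - (-9/7)*R1:  [     0   10/7      9   68/7  -13/7 ]
R3 <- R3 - (-4/7)*R1:  [     0   69/7     -5    3/7  380/7 ]
R4 <- R4 - (-9/7)*R1:  [     0   38/7     -8   33/7  246/7 ]
R3 <- R3 - (69/10)*R2:  [       0        0  -671/10   -333/5   671/10 ]
R4 <- R4 - (19/5)*R2:  [      0       0  -211/5  -161/5   211/5 ]
R4 <- R4 - (422/671)*R3:  [        0         0         0  6499/671         0 ]
Row echelon form:
[ -7     5        0         6  |      32 ]
[  0  10/7        9      68/7  |   -13/7 ]
[  0     0  -671/10    -333/5  |  671/10 ]
[  0     0        0  6499/671  |       0 ]
Back-substitution:
s = (0) / (6499/671) = 0
r = (671/10 - (-333/5)*(0)) / (-671/10) = -1
q = (-13/7 - (9)*(-1) - (68/7)*(0)) / (10/7) = 5
p = (32 - (5)*(5) - (6)*(0)) / -7 = -1

(-1, 5, -1, 0)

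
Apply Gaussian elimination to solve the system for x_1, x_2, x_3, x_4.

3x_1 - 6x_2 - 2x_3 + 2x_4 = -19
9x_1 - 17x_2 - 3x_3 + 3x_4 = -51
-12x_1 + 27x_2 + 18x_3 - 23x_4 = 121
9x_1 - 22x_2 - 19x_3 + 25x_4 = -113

Forward elimination on [A|b]:
R2 <- R2 - (3)*R1:  [  0   1   3  -3   6 ]
R3 <- R3 - (-4)*R1:  [   0    3   10  -15   45 ]
R4 <- R4 - (3)*R1:  [   0   -4  -13   19  -56 ]
R3 <- R3 - (3)*R2:  [  0   0   1  -6  27 ]
R4 <- R4 - (-4)*R2:  [   0    0   -1    7  -32 ]
R4 <- R4 - (-1)*R3:  [  0   0   0   1  -5 ]
Row echelon form:
[ 3  -6  -2   2  |  -19 ]
[ 0   1   3  -3  |    6 ]
[ 0   0   1  -6  |   27 ]
[ 0   0   0   1  |   -5 ]
Back-substitution:
x_4 = (-5) / 1 = -5
x_3 = (27 - (-6)*(-5)) / 1 = -3
x_2 = (6 - (3)*(-3) - (-3)*(-5)) / 1 = 0
x_1 = (-19 - (-6)*(0) - (-2)*(-3) - (2)*(-5)) / 3 = -5

(-5, 0, -3, -5)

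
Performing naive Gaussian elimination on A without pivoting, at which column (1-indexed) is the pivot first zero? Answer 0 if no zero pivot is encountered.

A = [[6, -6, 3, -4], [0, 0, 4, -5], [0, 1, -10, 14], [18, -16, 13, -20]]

first zero-pivot column = 2

Naive forward elimination:
R4 <- R4 - (3)*R1:  [  0   2   4  -8 ]
Matrix at this point:
[ 6  -6    3  -4 ]
[ 0   0    4  -5 ]
[ 0   1  -10  14 ]
[ 0   2    4  -8 ]
Pivot entry (2,2) is zero but row 3 has 1 in column 2 -> naive elimination stops; a row interchange (e.g. R2 <-> R3) would be required here.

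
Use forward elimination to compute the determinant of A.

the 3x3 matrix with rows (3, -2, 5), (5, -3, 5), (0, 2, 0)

det(A) = 20

Forward elimination:
R2 <- R2 - (5/3)*R1:  [     0    1/3  -10/3 ]
R3 <- R3 - (6)*R2:  [  0   0  20 ]
Upper-triangular form:
[ 3   -2      5 ]
[ 0  1/3  -10/3 ]
[ 0    0     20 ]
det(A) = (-1)^0 * (3) * (1/3) * (20) = 20  (0 row swaps -> sign +1)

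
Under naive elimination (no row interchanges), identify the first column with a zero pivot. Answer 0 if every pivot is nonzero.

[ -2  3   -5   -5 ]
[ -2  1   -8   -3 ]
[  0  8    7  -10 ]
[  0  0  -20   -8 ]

Naive forward elimination:
R2 <- R2 - (1)*R1:  [  0  -2  -3   2 ]
R3 <- R3 - (-4)*R2:  [  0   0  -5  -2 ]
R4 <- R4 - (4)*R3:  [ 0  0  0  0 ]
Matrix at this point:
[ -2   3  -5  -5 ]
[  0  -2  -3   2 ]
[  0   0  -5  -2 ]
[  0   0   0   0 ]
Pivot entry (4,4) in the last row is zero and there are no rows below to swap with -> zero pivot in column 4 (A is singular).

first zero-pivot column = 4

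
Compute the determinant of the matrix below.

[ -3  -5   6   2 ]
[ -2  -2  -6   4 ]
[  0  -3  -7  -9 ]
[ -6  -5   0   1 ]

Forward elimination:
R2 <- R2 - (2/3)*R1:  [   0  4/3  -10  8/3 ]
R4 <- R4 - (2)*R1:  [   0    5  -12   -3 ]
R3 <- R3 - (-9/4)*R2:  [     0      0  -59/2     -3 ]
R4 <- R4 - (15/4)*R2:  [    0     0  51/2   -13 ]
R4 <- R4 - (-51/59)*R3:  [       0        0        0  -920/59 ]
Upper-triangular form:
[ -3   -5      6        2 ]
[  0  4/3    -10      8/3 ]
[  0    0  -59/2       -3 ]
[  0    0      0  -920/59 ]
det(A) = (-1)^0 * (-3) * (4/3) * (-59/2) * (-920/59) = -1840  (0 row swaps -> sign +1)

det(A) = -1840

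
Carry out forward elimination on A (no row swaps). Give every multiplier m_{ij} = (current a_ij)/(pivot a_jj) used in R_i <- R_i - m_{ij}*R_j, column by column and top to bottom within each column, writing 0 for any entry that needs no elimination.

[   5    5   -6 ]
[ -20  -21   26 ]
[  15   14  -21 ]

Forward elimination:
R2 <- R2 - (-4)*R1:  [  0  -1   2 ]
R3 <- R3 - (3)*R1:  [  0  -1  -3 ]
R3 <- R3 - (1)*R2:  [  0   0  -5 ]
Multipliers (in order of application): m_{21} = -4, m_{31} = 3, m_{32} = 1

multipliers: -4, 3, 1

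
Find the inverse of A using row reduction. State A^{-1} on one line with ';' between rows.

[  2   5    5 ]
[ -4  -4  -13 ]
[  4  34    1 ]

Gauss-Jordan on [A | I]:
R1 <- (1/2)*R1:  [   1  5/2  5/2  |  1/2    0    0 ]
R2 <- R2 - (-4)*R1:  [  0   6  -3  |   2   1   0 ]
R3 <- R3 - (4)*R1:  [  0  24  -9  |  -2   0   1 ]
R2 <- (1/6)*R2:  [    0     1  -1/2  |   1/3   1/6     0 ]
R1 <- R1 - (5/2)*R2:  [     1      0   15/4  |   -1/3  -5/12      0 ]
R3 <- R3 - (24)*R2:  [   0    0    3  |  -10   -4    1 ]
R3 <- (1/3)*R3:  [     0      0      1  |  -10/3   -4/3    1/3 ]
R1 <- R1 - (15/4)*R3:  [     1      0      0  |   73/6  55/12   -5/4 ]
R2 <- R2 - (-1/2)*R3:  [    0     1     0  |  -4/3  -1/2   1/6 ]
Right block of [I | A^{-1}] is the inverse:
[  73/6  55/12  -5/4 ]
[  -4/3   -1/2   1/6 ]
[ -10/3   -4/3   1/3 ]

inverse = [73/6 55/12 -5/4; -4/3 -1/2 1/6; -10/3 -4/3 1/3]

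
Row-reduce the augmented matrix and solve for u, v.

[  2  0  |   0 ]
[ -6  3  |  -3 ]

(0, -1)

Forward elimination on [A|b]:
R2 <- R2 - (-3)*R1:  [  0   3  -3 ]
Row echelon form:
[ 2  0  |   0 ]
[ 0  3  |  -3 ]
Back-substitution:
v = (-3) / 3 = -1
u = (0) / 2 = 0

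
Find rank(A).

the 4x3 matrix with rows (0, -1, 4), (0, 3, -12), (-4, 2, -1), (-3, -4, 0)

rank(A) = 3

Row reduction:
R1 <-> R3   (pivot in column 1 was zero)
[ -4   2   -1 ]
[  0   3  -12 ]
[  0  -1    4 ]
[ -3  -4    0 ]
R4 <- R4 - (3/4)*R1:  [     0  -11/2    3/4 ]
R3 <- R3 - (-1/3)*R2:  [ 0  0  0 ]
R4 <- R4 - (-11/6)*R2:  [     0      0  -85/4 ]
R3 <-> R4   (pivot in column 3 was zero)
[ -4  2     -1 ]
[  0  3    -12 ]
[  0  0  -85/4 ]
[  0  0      0 ]
Row echelon form:
[ -4  2     -1 ]
[  0  3    -12 ]
[  0  0  -85/4 ]
[  0  0      0 ]
Nonzero rows / pivot columns: 3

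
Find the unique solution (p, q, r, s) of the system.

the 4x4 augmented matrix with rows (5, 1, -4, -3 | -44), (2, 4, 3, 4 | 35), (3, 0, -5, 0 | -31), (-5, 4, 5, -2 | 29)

Forward elimination on [A|b]:
R2 <- R2 - (2/5)*R1:  [     0   18/5   23/5   26/5  263/5 ]
R3 <- R3 - (3/5)*R1:  [     0   -3/5  -13/5    9/5  -23/5 ]
R4 <- R4 - (-1)*R1:  [   0    5    1   -5  -15 ]
R3 <- R3 - (-1/6)*R2:  [     0      0  -11/6    8/3   25/6 ]
R4 <- R4 - (25/18)*R2:  [        0         0    -97/18    -110/9  -1585/18 ]
R4 <- R4 - (97/33)*R3:  [        0         0         0   -662/33  -3310/33 ]
Row echelon form:
[ 5     1     -4       -3  |       -44 ]
[ 0  18/5   23/5     26/5  |     263/5 ]
[ 0     0  -11/6      8/3  |      25/6 ]
[ 0     0      0  -662/33  |  -3310/33 ]
Back-substitution:
s = (-3310/33) / (-662/33) = 5
r = (25/6 - (8/3)*(5)) / (-11/6) = 5
q = (263/5 - (23/5)*(5) - (26/5)*(5)) / (18/5) = 1
p = (-44 - (1)*(1) - (-4)*(5) - (-3)*(5)) / 5 = -2

(-2, 1, 5, 5)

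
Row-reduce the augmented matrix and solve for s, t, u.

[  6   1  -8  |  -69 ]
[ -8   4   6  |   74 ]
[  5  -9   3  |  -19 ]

Forward elimination on [A|b]:
R2 <- R2 - (-4/3)*R1:  [     0   16/3  -14/3    -18 ]
R3 <- R3 - (5/6)*R1:  [     0  -59/6   29/3   77/2 ]
R3 <- R3 - (-59/32)*R2:  [     0      0  17/16  85/16 ]
Row echelon form:
[ 6     1     -8  |    -69 ]
[ 0  16/3  -14/3  |    -18 ]
[ 0     0  17/16  |  85/16 ]
Back-substitution:
u = (85/16) / (17/16) = 5
t = (-18 - (-14/3)*(5)) / (16/3) = 1
s = (-69 - (1)*(1) - (-8)*(5)) / 6 = -5

(-5, 1, 5)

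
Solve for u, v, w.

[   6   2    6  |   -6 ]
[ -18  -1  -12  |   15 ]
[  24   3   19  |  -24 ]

Forward elimination on [A|b]:
R2 <- R2 - (-3)*R1:  [  0   5   6  -3 ]
R3 <- R3 - (4)*R1:  [  0  -5  -5   0 ]
R3 <- R3 - (-1)*R2:  [  0   0   1  -3 ]
Row echelon form:
[ 6  2  6  |  -6 ]
[ 0  5  6  |  -3 ]
[ 0  0  1  |  -3 ]
Back-substitution:
w = (-3) / 1 = -3
v = (-3 - (6)*(-3)) / 5 = 3
u = (-6 - (2)*(3) - (6)*(-3)) / 6 = 1

(1, 3, -3)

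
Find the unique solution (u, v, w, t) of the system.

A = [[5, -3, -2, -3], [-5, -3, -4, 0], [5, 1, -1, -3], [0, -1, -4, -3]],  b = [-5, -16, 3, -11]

(2, 2, 0, 3)

Forward elimination on [A|b]:
R2 <- R2 - (-1)*R1:  [   0   -6   -6   -3  -21 ]
R3 <- R3 - (1)*R1:  [ 0  4  1  0  8 ]
R3 <- R3 - (-2/3)*R2:  [  0   0  -3  -2  -6 ]
R4 <- R4 - (1/6)*R2:  [     0      0     -3   -5/2  -15/2 ]
R4 <- R4 - (1)*R3:  [    0     0     0  -1/2  -3/2 ]
Row echelon form:
[ 5  -3  -2    -3  |    -5 ]
[ 0  -6  -6    -3  |   -21 ]
[ 0   0  -3    -2  |    -6 ]
[ 0   0   0  -1/2  |  -3/2 ]
Back-substitution:
t = (-3/2) / (-1/2) = 3
w = (-6 - (-2)*(3)) / -3 = 0
v = (-21 - (-6)*(0) - (-3)*(3)) / -6 = 2
u = (-5 - (-3)*(2) - (-2)*(0) - (-3)*(3)) / 5 = 2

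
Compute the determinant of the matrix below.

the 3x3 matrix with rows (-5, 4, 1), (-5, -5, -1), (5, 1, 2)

Forward elimination:
R2 <- R2 - (1)*R1:  [  0  -9  -2 ]
R3 <- R3 - (-1)*R1:  [ 0  5  3 ]
R3 <- R3 - (-5/9)*R2:  [    0     0  17/9 ]
Upper-triangular form:
[ -5   4     1 ]
[  0  -9    -2 ]
[  0   0  17/9 ]
det(A) = (-1)^0 * (-5) * (-9) * (17/9) = 85  (0 row swaps -> sign +1)

det(A) = 85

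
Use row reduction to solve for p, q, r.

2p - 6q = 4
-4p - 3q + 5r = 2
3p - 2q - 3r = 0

Forward elimination on [A|b]:
R2 <- R2 - (-2)*R1:  [   0  -15    5   10 ]
R3 <- R3 - (3/2)*R1:  [  0   7  -3  -6 ]
R3 <- R3 - (-7/15)*R2:  [    0     0  -2/3  -4/3 ]
Row echelon form:
[ 2   -6     0  |     4 ]
[ 0  -15     5  |    10 ]
[ 0    0  -2/3  |  -4/3 ]
Back-substitution:
r = (-4/3) / (-2/3) = 2
q = (10 - (5)*(2)) / -15 = 0
p = (4 - (-6)*(0)) / 2 = 2

(2, 0, 2)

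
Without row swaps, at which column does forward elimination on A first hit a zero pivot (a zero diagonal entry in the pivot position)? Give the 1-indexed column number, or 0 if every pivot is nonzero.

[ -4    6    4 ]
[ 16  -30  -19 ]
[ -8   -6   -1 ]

Naive forward elimination:
R2 <- R2 - (-4)*R1:  [  0  -6  -3 ]
R3 <- R3 - (2)*R1:  [   0  -18   -9 ]
R3 <- R3 - (3)*R2:  [ 0  0  0 ]
Matrix at this point:
[ -4   6   4 ]
[  0  -6  -3 ]
[  0   0   0 ]
Pivot entry (3,3) in the last row is zero and there are no rows below to swap with -> zero pivot in column 3 (A is singular).

first zero-pivot column = 3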